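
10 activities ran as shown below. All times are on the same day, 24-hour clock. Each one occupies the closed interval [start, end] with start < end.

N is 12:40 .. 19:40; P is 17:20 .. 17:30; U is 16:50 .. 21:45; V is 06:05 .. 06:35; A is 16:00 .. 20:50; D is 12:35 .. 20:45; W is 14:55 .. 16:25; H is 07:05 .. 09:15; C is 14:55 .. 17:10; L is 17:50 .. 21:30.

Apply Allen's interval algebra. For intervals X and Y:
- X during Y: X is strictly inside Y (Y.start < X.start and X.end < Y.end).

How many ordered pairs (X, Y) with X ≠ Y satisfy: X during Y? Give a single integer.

Checking all 90 ordered pairs for relation 'during'; matching pairs in alphabetical order:
(C, D): C during D ✓
(C, N): C during N ✓
(L, U): L during U ✓
(N, D): N during D ✓
(P, A): P during A ✓
(P, D): P during D ✓
(P, N): P during N ✓
(P, U): P during U ✓
(W, D): W during D ✓
(W, N): W during N ✓
Count: 10.

10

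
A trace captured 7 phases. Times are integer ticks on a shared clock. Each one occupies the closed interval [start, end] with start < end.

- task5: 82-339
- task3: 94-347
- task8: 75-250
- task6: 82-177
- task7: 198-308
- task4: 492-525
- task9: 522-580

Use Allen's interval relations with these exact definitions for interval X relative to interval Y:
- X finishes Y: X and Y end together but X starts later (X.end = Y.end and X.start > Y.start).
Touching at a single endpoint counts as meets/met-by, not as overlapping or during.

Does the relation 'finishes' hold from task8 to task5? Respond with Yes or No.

task8 = [75, 250], task5 = [82, 339].
Actual relation of task8 to task5: overlaps.
Asked whether 'finishes' holds → No.

No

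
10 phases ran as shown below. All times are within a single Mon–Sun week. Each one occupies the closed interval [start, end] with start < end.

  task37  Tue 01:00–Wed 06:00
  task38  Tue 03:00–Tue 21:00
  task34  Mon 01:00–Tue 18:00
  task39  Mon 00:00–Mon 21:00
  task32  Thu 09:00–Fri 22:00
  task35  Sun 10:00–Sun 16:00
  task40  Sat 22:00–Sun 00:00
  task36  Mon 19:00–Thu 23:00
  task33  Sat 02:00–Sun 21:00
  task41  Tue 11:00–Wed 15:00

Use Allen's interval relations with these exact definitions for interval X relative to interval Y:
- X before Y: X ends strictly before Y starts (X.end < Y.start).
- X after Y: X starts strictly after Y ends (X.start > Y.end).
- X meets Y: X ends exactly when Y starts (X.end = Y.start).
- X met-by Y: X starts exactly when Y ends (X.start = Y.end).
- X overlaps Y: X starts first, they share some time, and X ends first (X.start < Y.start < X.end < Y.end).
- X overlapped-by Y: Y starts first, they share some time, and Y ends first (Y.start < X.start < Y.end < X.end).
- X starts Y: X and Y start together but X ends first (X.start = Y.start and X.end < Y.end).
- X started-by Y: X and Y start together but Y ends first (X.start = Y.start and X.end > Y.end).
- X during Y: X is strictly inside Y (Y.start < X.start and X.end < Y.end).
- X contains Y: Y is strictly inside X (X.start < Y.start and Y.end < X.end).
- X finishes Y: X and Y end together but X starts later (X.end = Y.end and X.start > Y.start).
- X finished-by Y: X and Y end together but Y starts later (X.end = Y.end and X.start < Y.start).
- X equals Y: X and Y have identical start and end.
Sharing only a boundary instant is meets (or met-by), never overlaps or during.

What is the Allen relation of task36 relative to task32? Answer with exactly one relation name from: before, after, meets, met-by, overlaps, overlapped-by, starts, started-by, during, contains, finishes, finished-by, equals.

overlaps

task36 = [Mon 19:00, Thu 23:00]; task32 = [Thu 09:00, Fri 22:00].
Compare endpoints: task36.start < task32.start, task36.start < task32.end, task36.end > task32.start, task36.end < task32.end.
That pattern is 'overlaps'.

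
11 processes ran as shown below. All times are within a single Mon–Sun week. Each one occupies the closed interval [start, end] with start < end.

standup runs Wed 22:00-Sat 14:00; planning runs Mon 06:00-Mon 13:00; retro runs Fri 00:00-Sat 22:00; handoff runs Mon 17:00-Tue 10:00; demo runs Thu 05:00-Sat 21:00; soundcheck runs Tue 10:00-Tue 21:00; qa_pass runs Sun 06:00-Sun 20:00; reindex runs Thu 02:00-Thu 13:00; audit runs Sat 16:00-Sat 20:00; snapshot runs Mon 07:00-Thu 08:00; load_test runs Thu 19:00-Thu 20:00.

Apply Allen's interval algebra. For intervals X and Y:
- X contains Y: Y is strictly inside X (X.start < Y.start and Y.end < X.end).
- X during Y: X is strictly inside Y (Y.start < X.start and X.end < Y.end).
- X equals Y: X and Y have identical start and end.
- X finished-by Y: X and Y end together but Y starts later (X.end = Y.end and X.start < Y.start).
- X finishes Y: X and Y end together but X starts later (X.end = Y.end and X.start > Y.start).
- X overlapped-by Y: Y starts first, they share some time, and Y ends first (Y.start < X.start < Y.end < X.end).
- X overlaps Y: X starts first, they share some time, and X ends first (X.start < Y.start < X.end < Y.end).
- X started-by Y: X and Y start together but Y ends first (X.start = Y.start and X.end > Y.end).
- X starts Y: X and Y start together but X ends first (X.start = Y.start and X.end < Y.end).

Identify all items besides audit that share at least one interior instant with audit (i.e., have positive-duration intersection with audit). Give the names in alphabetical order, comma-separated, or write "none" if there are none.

Target audit = [Sat 16:00, Sat 20:00].
demo [Thu 05:00, Sat 21:00] → contains → yes.
handoff [Mon 17:00, Tue 10:00] → before → no.
load_test [Thu 19:00, Thu 20:00] → before → no.
planning [Mon 06:00, Mon 13:00] → before → no.
qa_pass [Sun 06:00, Sun 20:00] → after → no.
reindex [Thu 02:00, Thu 13:00] → before → no.
retro [Fri 00:00, Sat 22:00] → contains → yes.
snapshot [Mon 07:00, Thu 08:00] → before → no.
soundcheck [Tue 10:00, Tue 21:00] → before → no.
standup [Wed 22:00, Sat 14:00] → before → no.
Result: demo, retro.

demo, retro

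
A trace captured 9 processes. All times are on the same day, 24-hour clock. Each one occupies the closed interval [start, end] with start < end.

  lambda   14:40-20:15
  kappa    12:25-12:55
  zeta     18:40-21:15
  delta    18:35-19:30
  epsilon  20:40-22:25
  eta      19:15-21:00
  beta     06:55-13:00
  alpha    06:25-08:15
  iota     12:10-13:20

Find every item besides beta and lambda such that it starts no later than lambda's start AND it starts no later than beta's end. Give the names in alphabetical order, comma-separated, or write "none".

alpha, iota, kappa

Conditions: its start is no later than lambda's start (X.start <= 14:40) AND its start is no later than beta's end (X.start <= 13:00).
alpha: start 06:25 <= 14:40? ✓; start 06:25 <= 13:00? ✓ → yes.
delta: start 18:35 <= 14:40? ✗; start 18:35 <= 13:00? ✗ → no.
epsilon: start 20:40 <= 14:40? ✗; start 20:40 <= 13:00? ✗ → no.
eta: start 19:15 <= 14:40? ✗; start 19:15 <= 13:00? ✗ → no.
iota: start 12:10 <= 14:40? ✓; start 12:10 <= 13:00? ✓ → yes.
kappa: start 12:25 <= 14:40? ✓; start 12:25 <= 13:00? ✓ → yes.
zeta: start 18:40 <= 14:40? ✗; start 18:40 <= 13:00? ✗ → no.
Result: alpha, iota, kappa.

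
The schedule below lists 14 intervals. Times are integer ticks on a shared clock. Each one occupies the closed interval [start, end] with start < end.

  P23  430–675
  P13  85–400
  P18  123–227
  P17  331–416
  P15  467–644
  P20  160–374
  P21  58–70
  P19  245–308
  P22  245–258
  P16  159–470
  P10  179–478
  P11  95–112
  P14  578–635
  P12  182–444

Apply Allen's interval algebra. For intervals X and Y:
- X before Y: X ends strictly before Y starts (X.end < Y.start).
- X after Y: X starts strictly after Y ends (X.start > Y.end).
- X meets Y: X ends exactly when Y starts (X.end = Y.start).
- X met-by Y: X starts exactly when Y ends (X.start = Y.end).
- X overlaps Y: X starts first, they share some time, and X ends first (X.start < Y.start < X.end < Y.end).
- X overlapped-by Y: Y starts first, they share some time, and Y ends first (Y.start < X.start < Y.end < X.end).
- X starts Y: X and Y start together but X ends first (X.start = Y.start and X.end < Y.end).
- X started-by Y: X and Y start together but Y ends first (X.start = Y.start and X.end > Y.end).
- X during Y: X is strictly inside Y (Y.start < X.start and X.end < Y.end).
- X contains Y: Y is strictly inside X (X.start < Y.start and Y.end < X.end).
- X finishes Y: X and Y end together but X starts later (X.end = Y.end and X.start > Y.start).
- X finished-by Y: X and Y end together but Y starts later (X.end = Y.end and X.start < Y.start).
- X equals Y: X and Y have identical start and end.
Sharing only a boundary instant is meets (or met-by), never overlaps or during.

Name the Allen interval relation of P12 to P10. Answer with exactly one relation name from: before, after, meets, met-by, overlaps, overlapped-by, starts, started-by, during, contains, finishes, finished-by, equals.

P12 = [182, 444]; P10 = [179, 478].
Compare endpoints: P12.start > P10.start, P12.start < P10.end, P12.end > P10.start, P12.end < P10.end.
That pattern is 'during'.

during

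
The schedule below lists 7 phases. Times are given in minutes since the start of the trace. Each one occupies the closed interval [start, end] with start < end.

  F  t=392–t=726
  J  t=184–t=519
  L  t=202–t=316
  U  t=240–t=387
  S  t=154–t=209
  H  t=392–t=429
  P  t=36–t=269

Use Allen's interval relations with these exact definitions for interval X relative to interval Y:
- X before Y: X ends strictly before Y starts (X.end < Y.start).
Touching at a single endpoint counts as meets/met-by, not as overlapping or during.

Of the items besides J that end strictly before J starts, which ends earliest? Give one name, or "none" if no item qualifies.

none

Target J = [t=184, t=519].
F [t=392, t=726] → overlapped-by → excluded.
H [t=392, t=429] → during → excluded.
L [t=202, t=316] → during → excluded.
P [t=36, t=269] → overlaps → excluded.
S [t=154, t=209] → overlaps → excluded.
U [t=240, t=387] → during → excluded.
No candidates → none.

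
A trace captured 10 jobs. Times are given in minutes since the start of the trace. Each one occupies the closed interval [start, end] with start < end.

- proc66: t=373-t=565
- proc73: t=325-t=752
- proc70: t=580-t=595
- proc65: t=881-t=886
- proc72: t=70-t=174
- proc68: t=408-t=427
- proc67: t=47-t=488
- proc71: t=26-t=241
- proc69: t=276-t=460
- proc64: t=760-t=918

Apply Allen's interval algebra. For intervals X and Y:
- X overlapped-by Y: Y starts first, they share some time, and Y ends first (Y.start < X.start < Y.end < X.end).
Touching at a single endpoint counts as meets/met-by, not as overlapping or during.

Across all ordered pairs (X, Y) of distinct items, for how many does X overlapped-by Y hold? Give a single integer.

5

Checking all 90 ordered pairs for relation 'overlapped-by'; matching pairs in alphabetical order:
(proc66, proc67): proc66 overlapped-by proc67 ✓
(proc66, proc69): proc66 overlapped-by proc69 ✓
(proc67, proc71): proc67 overlapped-by proc71 ✓
(proc73, proc67): proc73 overlapped-by proc67 ✓
(proc73, proc69): proc73 overlapped-by proc69 ✓
Count: 5.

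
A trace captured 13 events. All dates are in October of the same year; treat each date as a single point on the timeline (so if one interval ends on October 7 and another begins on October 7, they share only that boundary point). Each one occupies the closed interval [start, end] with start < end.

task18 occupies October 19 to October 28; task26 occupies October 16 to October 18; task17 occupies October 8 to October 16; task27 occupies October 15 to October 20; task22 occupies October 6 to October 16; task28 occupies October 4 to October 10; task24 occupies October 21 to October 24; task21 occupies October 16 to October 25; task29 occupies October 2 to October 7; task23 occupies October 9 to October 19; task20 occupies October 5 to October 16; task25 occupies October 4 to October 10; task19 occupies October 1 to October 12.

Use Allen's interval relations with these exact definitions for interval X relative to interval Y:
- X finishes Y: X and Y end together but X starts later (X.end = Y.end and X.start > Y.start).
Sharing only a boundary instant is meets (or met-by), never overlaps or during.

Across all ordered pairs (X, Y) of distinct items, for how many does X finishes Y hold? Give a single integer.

3

Checking all 156 ordered pairs for relation 'finishes'; matching pairs in alphabetical order:
(task17, task20): task17 finishes task20 ✓
(task17, task22): task17 finishes task22 ✓
(task22, task20): task22 finishes task20 ✓
Count: 3.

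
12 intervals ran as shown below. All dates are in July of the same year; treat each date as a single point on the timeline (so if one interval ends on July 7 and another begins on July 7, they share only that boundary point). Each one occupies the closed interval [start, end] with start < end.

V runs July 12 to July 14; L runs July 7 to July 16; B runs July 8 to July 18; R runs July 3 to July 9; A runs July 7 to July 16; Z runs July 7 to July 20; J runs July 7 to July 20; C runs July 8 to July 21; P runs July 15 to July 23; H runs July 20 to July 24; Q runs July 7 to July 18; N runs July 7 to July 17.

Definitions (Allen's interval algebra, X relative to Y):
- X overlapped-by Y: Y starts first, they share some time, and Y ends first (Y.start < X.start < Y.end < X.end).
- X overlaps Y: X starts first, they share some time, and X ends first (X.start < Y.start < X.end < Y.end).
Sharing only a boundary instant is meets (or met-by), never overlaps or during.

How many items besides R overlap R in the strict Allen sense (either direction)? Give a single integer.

Target R = [July 3, July 9].
A [July 7, July 16] → overlapped-by → counts.
B [July 8, July 18] → overlapped-by → counts.
C [July 8, July 21] → overlapped-by → counts.
H [July 20, July 24] → after → no.
J [July 7, July 20] → overlapped-by → counts.
L [July 7, July 16] → overlapped-by → counts.
N [July 7, July 17] → overlapped-by → counts.
P [July 15, July 23] → after → no.
Q [July 7, July 18] → overlapped-by → counts.
V [July 12, July 14] → after → no.
Z [July 7, July 20] → overlapped-by → counts.
Total: 8.

8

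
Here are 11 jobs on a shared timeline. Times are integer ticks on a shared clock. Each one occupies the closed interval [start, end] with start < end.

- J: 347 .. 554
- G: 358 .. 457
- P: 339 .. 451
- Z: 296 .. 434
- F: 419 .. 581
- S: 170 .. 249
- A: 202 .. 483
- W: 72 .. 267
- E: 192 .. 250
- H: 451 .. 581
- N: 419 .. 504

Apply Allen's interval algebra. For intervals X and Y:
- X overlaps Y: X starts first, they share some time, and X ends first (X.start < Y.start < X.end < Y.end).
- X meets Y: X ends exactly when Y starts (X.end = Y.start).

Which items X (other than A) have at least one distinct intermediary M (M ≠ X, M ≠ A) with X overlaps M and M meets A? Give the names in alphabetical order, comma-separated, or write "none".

Target A = [202, 483].
Intermediaries M with M meets A: none.
Union: none.

none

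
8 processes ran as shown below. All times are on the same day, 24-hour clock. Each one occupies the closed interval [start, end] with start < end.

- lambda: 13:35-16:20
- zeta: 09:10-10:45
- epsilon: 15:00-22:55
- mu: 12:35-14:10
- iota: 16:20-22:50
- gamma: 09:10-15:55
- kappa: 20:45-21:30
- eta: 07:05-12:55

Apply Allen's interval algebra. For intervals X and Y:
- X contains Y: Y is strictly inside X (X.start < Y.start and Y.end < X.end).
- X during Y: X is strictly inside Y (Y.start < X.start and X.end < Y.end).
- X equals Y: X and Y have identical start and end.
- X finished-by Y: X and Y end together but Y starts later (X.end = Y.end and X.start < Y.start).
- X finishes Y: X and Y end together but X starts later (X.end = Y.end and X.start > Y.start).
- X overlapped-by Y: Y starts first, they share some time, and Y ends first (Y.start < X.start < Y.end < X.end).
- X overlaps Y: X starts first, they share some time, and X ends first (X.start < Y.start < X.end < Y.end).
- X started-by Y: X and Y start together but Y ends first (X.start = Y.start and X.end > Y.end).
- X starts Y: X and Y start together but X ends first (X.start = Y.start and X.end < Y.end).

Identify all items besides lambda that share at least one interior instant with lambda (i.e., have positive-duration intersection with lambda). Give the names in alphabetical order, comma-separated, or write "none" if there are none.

epsilon, gamma, mu

Target lambda = [13:35, 16:20].
epsilon [15:00, 22:55] → overlapped-by → yes.
eta [07:05, 12:55] → before → no.
gamma [09:10, 15:55] → overlaps → yes.
iota [16:20, 22:50] → met-by → no.
kappa [20:45, 21:30] → after → no.
mu [12:35, 14:10] → overlaps → yes.
zeta [09:10, 10:45] → before → no.
Result: epsilon, gamma, mu.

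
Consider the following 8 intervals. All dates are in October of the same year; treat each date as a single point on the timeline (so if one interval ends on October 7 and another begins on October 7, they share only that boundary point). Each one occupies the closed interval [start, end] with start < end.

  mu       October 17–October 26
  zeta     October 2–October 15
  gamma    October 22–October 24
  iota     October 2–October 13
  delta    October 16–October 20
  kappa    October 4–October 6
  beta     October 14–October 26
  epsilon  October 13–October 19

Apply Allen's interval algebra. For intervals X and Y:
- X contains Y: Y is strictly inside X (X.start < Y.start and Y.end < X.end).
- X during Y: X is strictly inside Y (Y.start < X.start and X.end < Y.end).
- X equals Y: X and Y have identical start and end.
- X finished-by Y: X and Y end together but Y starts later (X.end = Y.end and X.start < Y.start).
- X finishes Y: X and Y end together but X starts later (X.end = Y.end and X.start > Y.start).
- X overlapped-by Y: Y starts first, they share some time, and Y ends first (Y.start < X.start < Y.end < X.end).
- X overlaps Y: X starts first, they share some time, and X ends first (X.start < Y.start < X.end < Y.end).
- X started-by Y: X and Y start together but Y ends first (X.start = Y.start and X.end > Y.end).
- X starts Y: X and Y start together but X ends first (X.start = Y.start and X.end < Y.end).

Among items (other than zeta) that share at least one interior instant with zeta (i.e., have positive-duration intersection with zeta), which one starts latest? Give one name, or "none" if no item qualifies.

Target zeta = [October 2, October 15].
beta [October 14, October 26] → overlapped-by → candidate.
delta [October 16, October 20] → after → excluded.
epsilon [October 13, October 19] → overlapped-by → candidate.
gamma [October 22, October 24] → after → excluded.
iota [October 2, October 13] → starts → candidate.
kappa [October 4, October 6] → during → candidate.
mu [October 17, October 26] → after → excluded.
Among candidates, latest start is October 14 → beta.

beta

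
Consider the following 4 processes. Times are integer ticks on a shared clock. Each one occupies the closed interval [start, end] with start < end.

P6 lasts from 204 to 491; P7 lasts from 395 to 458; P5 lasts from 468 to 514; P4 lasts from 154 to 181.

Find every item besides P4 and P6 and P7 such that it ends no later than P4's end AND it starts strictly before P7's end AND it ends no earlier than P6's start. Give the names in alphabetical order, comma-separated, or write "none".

Conditions: its end is no later than P4's end (X.end <= 181) AND its start is strictly before P7's end (X.start < 458) AND its end is no earlier than P6's start (X.end >= 204).
P5: end 514 <= 181? ✗; start 468 < 458? ✗; end 514 >= 204? ✓ → no.
Result: none.

none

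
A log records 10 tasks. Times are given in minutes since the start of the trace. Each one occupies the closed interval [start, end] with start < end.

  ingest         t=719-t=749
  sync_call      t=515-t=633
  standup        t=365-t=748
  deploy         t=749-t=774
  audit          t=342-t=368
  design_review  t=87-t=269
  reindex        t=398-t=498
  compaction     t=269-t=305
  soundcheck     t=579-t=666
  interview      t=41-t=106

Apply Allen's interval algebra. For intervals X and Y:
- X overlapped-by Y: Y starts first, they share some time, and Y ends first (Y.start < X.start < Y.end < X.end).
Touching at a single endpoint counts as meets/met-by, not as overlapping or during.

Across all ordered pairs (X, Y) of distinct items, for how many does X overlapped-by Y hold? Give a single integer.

4

Checking all 90 ordered pairs for relation 'overlapped-by'; matching pairs in alphabetical order:
(design_review, interview): design_review overlapped-by interview ✓
(ingest, standup): ingest overlapped-by standup ✓
(soundcheck, sync_call): soundcheck overlapped-by sync_call ✓
(standup, audit): standup overlapped-by audit ✓
Count: 4.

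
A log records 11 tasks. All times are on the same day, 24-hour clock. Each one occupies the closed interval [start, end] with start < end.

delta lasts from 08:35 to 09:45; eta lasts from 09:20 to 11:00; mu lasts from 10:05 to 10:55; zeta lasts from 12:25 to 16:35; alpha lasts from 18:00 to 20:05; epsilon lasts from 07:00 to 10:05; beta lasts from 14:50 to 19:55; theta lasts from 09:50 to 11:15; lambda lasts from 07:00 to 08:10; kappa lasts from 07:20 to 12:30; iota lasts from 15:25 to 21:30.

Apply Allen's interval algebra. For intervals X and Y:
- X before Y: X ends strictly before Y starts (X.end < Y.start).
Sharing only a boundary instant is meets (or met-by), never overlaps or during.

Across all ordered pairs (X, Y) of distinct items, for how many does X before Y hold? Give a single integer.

34

Checking all 110 ordered pairs for relation 'before'; matching pairs in alphabetical order:
(delta, alpha): delta before alpha ✓
(delta, beta): delta before beta ✓
(delta, iota): delta before iota ✓
(delta, mu): delta before mu ✓
(delta, theta): delta before theta ✓
(delta, zeta): delta before zeta ✓
(epsilon, alpha): epsilon before alpha ✓
(epsilon, beta): epsilon before beta ✓
(epsilon, iota): epsilon before iota ✓
(epsilon, zeta): epsilon before zeta ✓
(eta, alpha): eta before alpha ✓
(eta, beta): eta before beta ✓
(eta, iota): eta before iota ✓
(eta, zeta): eta before zeta ✓
(kappa, alpha): kappa before alpha ✓
(kappa, beta): kappa before beta ✓
(kappa, iota): kappa before iota ✓
(lambda, alpha): lambda before alpha ✓
(lambda, beta): lambda before beta ✓
(lambda, delta): lambda before delta ✓
(lambda, eta): lambda before eta ✓
(lambda, iota): lambda before iota ✓
(lambda, mu): lambda before mu ✓
(lambda, theta): lambda before theta ✓
... plus 10 further pairs not listed.
Count: 34.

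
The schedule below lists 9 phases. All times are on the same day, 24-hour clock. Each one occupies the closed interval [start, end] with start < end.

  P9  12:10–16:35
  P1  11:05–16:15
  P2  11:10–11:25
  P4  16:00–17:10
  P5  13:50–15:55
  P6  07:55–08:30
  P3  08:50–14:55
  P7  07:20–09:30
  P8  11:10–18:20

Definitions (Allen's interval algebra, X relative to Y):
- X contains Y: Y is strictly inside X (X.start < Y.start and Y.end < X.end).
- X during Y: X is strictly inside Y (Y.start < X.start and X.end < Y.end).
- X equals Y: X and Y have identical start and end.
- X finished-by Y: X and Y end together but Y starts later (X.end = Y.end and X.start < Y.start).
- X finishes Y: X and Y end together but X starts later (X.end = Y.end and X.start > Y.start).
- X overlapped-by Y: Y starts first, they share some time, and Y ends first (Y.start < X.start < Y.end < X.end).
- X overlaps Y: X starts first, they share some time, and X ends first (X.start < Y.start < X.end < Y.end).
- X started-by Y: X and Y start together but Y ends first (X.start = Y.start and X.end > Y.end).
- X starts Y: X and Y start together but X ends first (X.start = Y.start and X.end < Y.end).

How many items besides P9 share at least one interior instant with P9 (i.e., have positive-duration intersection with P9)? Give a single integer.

5

Target P9 = [12:10, 16:35].
P1 [11:05, 16:15] → overlaps → counts.
P2 [11:10, 11:25] → before → no.
P3 [08:50, 14:55] → overlaps → counts.
P4 [16:00, 17:10] → overlapped-by → counts.
P5 [13:50, 15:55] → during → counts.
P6 [07:55, 08:30] → before → no.
P7 [07:20, 09:30] → before → no.
P8 [11:10, 18:20] → contains → counts.
Total: 5.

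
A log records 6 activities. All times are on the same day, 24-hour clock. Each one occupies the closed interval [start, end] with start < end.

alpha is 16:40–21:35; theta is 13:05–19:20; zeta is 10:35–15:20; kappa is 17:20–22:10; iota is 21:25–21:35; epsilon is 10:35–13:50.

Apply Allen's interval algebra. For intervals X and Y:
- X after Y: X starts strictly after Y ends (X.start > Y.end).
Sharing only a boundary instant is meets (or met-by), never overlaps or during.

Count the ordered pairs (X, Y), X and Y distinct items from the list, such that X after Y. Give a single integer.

Checking all 30 ordered pairs for relation 'after'; matching pairs in alphabetical order:
(alpha, epsilon): alpha after epsilon ✓
(alpha, zeta): alpha after zeta ✓
(iota, epsilon): iota after epsilon ✓
(iota, theta): iota after theta ✓
(iota, zeta): iota after zeta ✓
(kappa, epsilon): kappa after epsilon ✓
(kappa, zeta): kappa after zeta ✓
Count: 7.

7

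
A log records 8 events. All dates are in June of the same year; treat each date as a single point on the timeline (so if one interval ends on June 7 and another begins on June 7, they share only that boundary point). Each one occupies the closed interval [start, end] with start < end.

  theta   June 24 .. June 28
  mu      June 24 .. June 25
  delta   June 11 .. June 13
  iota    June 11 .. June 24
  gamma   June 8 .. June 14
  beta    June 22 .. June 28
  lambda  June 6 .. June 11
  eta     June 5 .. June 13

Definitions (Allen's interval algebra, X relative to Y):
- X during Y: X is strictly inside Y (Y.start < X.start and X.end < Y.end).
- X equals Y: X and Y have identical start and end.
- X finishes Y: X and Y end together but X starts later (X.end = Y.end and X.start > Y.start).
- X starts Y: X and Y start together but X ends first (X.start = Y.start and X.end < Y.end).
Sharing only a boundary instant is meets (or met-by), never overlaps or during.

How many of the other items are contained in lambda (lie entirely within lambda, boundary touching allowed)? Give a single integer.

Target lambda = [June 6, June 11].
beta [June 22, June 28] → after → no.
delta [June 11, June 13] → met-by → no.
eta [June 5, June 13] → contains → no.
gamma [June 8, June 14] → overlapped-by → no.
iota [June 11, June 24] → met-by → no.
mu [June 24, June 25] → after → no.
theta [June 24, June 28] → after → no.
Total: 0.

0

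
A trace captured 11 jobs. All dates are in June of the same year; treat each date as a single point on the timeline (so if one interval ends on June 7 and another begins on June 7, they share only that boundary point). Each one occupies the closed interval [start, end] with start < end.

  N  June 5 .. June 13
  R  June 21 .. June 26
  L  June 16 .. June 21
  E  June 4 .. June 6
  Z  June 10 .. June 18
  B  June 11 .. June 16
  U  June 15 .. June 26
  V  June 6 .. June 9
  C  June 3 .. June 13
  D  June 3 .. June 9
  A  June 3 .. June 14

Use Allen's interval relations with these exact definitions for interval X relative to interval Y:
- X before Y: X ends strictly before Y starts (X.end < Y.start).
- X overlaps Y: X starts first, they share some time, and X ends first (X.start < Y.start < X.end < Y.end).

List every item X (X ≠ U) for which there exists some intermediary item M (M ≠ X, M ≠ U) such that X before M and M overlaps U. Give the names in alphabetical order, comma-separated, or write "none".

Target U = [June 15, June 26].
Intermediaries M with M overlaps U: B, Z.
Via B — items with X before B: D, E, V.
Via Z — items with X before Z: D, E, V.
Union: D, E, V.

D, E, V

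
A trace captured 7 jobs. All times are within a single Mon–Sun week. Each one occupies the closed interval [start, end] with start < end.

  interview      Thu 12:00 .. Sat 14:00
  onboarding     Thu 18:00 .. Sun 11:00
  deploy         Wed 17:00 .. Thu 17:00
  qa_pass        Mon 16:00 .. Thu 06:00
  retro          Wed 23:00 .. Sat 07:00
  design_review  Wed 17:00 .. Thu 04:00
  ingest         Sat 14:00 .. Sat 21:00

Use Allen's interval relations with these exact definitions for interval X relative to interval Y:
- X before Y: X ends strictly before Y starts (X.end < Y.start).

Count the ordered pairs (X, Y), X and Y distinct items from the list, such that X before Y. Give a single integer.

Checking all 42 ordered pairs for relation 'before'; matching pairs in alphabetical order:
(deploy, ingest): deploy before ingest ✓
(deploy, onboarding): deploy before onboarding ✓
(design_review, ingest): design_review before ingest ✓
(design_review, interview): design_review before interview ✓
(design_review, onboarding): design_review before onboarding ✓
(qa_pass, ingest): qa_pass before ingest ✓
(qa_pass, interview): qa_pass before interview ✓
(qa_pass, onboarding): qa_pass before onboarding ✓
(retro, ingest): retro before ingest ✓
Count: 9.

9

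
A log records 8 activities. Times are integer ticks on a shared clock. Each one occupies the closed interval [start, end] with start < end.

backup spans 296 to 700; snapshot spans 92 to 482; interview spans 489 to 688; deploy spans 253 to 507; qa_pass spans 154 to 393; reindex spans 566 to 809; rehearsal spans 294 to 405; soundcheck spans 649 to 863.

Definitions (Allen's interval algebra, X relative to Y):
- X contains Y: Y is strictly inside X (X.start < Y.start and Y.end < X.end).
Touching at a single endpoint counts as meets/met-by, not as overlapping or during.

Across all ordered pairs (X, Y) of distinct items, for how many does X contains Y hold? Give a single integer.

4

Checking all 56 ordered pairs for relation 'contains'; matching pairs in alphabetical order:
(backup, interview): backup contains interview ✓
(deploy, rehearsal): deploy contains rehearsal ✓
(snapshot, qa_pass): snapshot contains qa_pass ✓
(snapshot, rehearsal): snapshot contains rehearsal ✓
Count: 4.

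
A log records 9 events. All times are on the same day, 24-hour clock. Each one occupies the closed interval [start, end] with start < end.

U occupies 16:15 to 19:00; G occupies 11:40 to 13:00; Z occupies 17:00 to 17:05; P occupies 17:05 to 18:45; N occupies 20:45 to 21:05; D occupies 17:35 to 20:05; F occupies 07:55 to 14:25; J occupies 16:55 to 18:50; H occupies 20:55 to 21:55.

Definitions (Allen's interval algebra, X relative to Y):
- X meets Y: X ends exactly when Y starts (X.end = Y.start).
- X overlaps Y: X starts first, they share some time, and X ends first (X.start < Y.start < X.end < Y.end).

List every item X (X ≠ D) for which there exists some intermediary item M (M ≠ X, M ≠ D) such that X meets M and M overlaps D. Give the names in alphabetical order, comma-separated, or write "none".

Target D = [17:35, 20:05].
Intermediaries M with M overlaps D: J, P, U.
Via J — items with X meets J: none.
Via P — items with X meets P: Z.
Via U — items with X meets U: none.
Union: Z.

Z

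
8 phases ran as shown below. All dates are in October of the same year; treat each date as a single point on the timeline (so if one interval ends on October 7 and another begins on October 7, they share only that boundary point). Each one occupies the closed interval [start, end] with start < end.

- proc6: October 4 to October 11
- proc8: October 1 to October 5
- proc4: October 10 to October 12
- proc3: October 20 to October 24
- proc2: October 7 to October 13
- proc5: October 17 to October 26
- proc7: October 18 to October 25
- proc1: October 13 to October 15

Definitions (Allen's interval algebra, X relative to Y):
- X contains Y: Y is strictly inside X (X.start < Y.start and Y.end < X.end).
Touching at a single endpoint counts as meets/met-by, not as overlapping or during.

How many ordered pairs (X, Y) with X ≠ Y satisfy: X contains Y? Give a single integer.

Checking all 56 ordered pairs for relation 'contains'; matching pairs in alphabetical order:
(proc2, proc4): proc2 contains proc4 ✓
(proc5, proc3): proc5 contains proc3 ✓
(proc5, proc7): proc5 contains proc7 ✓
(proc7, proc3): proc7 contains proc3 ✓
Count: 4.

4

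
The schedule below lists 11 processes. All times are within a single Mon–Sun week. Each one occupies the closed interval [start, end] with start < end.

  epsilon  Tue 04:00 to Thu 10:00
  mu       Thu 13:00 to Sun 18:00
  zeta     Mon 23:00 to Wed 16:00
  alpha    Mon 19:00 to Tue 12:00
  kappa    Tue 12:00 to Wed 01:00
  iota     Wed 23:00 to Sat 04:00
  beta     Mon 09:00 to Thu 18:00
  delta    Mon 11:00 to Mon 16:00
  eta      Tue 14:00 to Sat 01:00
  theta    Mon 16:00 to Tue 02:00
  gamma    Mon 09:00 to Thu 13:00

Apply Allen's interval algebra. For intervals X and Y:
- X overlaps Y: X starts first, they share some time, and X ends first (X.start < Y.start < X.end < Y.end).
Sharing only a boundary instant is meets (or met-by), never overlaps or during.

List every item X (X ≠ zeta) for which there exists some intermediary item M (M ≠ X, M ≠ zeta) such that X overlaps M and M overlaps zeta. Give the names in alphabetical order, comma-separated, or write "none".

Target zeta = [Mon 23:00, Wed 16:00].
Intermediaries M with M overlaps zeta: alpha, theta.
Via alpha — items with X overlaps alpha: theta.
Via theta — items with X overlaps theta: none.
Union: theta.

theta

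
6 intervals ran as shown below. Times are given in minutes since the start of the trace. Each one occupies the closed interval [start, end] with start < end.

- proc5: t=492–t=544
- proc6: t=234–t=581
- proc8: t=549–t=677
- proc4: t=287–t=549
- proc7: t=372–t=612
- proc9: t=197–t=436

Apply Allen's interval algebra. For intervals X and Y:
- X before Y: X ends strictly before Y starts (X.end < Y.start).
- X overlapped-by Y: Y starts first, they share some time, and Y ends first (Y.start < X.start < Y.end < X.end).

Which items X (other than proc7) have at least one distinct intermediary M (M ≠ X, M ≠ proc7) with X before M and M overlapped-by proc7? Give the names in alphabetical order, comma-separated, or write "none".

Target proc7 = [t=372, t=612].
Intermediaries M with M overlapped-by proc7: proc8.
Via proc8 — items with X before proc8: proc5, proc9.
Union: proc5, proc9.

proc5, proc9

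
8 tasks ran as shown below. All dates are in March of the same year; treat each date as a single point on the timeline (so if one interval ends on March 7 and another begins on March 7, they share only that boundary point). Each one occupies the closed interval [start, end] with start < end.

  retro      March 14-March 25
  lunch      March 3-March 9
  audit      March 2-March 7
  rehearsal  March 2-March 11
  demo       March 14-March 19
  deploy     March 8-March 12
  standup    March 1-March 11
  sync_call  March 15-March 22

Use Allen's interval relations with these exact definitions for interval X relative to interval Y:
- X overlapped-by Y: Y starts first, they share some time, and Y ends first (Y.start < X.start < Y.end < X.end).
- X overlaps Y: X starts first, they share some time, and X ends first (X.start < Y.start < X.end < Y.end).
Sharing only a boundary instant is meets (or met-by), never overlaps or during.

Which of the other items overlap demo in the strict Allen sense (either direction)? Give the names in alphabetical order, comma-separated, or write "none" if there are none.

sync_call

Target demo = [March 14, March 19].
audit [March 2, March 7] → before → no.
deploy [March 8, March 12] → before → no.
lunch [March 3, March 9] → before → no.
rehearsal [March 2, March 11] → before → no.
retro [March 14, March 25] → started-by → no.
standup [March 1, March 11] → before → no.
sync_call [March 15, March 22] → overlapped-by → yes.
Result: sync_call.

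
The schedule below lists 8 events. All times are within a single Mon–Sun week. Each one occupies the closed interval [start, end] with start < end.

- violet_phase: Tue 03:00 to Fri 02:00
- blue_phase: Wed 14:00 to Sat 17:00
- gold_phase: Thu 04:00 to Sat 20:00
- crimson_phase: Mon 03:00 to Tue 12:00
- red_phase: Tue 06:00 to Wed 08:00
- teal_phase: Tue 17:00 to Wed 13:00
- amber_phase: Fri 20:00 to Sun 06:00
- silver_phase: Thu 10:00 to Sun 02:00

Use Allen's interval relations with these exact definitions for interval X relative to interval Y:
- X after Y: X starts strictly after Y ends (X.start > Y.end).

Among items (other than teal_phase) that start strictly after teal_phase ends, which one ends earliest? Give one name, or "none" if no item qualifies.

Target teal_phase = [Tue 17:00, Wed 13:00].
amber_phase [Fri 20:00, Sun 06:00] → after → candidate.
blue_phase [Wed 14:00, Sat 17:00] → after → candidate.
crimson_phase [Mon 03:00, Tue 12:00] → before → excluded.
gold_phase [Thu 04:00, Sat 20:00] → after → candidate.
red_phase [Tue 06:00, Wed 08:00] → overlaps → excluded.
silver_phase [Thu 10:00, Sun 02:00] → after → candidate.
violet_phase [Tue 03:00, Fri 02:00] → contains → excluded.
Among candidates, earliest end is Sat 17:00 → blue_phase.

blue_phase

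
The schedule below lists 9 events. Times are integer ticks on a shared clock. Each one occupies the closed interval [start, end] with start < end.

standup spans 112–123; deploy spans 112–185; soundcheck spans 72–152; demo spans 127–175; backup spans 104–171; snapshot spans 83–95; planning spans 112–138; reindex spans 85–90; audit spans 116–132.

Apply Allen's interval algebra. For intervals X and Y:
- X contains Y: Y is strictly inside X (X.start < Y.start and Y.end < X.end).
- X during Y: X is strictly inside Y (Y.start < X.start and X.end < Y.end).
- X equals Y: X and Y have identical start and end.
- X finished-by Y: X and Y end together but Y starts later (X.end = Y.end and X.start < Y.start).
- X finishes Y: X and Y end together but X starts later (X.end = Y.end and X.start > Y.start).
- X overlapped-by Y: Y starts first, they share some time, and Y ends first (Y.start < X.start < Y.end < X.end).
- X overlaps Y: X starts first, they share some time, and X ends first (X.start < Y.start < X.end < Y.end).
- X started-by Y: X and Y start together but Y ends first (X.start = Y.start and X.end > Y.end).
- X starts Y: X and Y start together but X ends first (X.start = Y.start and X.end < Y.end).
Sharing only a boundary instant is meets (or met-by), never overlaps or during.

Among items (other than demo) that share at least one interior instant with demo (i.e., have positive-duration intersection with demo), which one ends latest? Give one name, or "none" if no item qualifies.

deploy

Target demo = [127, 175].
audit [116, 132] → overlaps → candidate.
backup [104, 171] → overlaps → candidate.
deploy [112, 185] → contains → candidate.
planning [112, 138] → overlaps → candidate.
reindex [85, 90] → before → excluded.
snapshot [83, 95] → before → excluded.
soundcheck [72, 152] → overlaps → candidate.
standup [112, 123] → before → excluded.
Among candidates, latest end is 185 → deploy.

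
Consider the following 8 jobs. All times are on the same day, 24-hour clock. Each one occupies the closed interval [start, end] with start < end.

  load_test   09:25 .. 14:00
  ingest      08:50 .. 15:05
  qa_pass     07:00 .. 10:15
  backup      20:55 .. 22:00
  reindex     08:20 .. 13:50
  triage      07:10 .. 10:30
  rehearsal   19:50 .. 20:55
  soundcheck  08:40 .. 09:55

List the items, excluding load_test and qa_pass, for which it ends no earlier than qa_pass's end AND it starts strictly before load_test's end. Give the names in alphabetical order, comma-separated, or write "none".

ingest, reindex, triage

Conditions: its end is no earlier than qa_pass's end (X.end >= 10:15) AND its start is strictly before load_test's end (X.start < 14:00).
backup: end 22:00 >= 10:15? ✓; start 20:55 < 14:00? ✗ → no.
ingest: end 15:05 >= 10:15? ✓; start 08:50 < 14:00? ✓ → yes.
rehearsal: end 20:55 >= 10:15? ✓; start 19:50 < 14:00? ✗ → no.
reindex: end 13:50 >= 10:15? ✓; start 08:20 < 14:00? ✓ → yes.
soundcheck: end 09:55 >= 10:15? ✗; start 08:40 < 14:00? ✓ → no.
triage: end 10:30 >= 10:15? ✓; start 07:10 < 14:00? ✓ → yes.
Result: ingest, reindex, triage.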